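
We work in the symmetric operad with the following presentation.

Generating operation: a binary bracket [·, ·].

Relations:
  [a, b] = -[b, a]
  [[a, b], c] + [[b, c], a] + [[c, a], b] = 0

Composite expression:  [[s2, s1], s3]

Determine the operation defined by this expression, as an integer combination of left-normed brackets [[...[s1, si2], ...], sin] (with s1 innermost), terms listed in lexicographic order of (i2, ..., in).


Antisymmetry and Jacobi reduce to s1-anchored left-normed brackets.
Composite bracket: [[s2, s1], s3]
The bracket unfolds into 4 signed words via [a, b] = ab - ba (2^2 = 4).
Keep just the words that open with s1:
  sign of s1s2s3 is -1, so it contributes -[[s1, s2], s3]

-[[s1, s2], s3]


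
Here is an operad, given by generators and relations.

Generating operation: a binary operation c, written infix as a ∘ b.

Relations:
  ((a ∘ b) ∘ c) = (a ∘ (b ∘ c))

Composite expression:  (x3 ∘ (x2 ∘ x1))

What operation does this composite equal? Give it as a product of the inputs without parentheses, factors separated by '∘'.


x3 ∘ x2 ∘ x1

Under associativity of c, the answer is the x's in reading order.
(x2 ∘ x1) flattens to x2 ∘ x1
(x3 ∘ (x2 ∘ x1)) flattens to x3 ∘ x2 ∘ x1


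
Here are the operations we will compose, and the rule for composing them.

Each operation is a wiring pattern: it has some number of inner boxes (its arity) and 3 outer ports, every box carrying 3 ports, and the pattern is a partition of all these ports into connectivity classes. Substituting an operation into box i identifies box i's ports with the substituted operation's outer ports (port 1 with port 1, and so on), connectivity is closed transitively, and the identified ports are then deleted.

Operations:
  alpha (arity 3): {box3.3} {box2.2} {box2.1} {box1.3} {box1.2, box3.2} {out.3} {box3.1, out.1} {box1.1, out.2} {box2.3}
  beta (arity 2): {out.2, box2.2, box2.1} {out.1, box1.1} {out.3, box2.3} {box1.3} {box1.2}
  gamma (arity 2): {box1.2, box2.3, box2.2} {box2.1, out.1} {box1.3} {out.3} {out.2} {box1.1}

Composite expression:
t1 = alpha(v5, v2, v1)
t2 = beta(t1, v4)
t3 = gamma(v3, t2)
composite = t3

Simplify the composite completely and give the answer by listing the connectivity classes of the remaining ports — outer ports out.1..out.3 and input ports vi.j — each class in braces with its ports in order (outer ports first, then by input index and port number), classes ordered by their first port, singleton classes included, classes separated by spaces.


Two ports join when wires chain via gamma-identified ports.
composing alpha on (v5, v2, v1), with out.j its own outer ports: {out.1, v1.1} {out.2, v5.1} {out.3} {v1.2, v5.2} {v1.3} {v2.1} {v2.2} {v2.3} {v5.3}
composing beta on (v5, v2, v1, v4), with out.j its own outer ports: {out.1, v1.1} {out.2, v4.1, v4.2} {out.3, v4.3} {v1.2, v5.2} {v1.3} {v2.1} {v2.2} {v2.3} {v5.1} {v5.3}
composing gamma on (v3, v5, v2, v1, v4), with out.j its own outer ports: {out.1, v1.1} {out.2} {out.3} {v1.2, v5.2} {v1.3} {v2.1} {v2.2} {v2.3} {v3.1} {v3.2, v4.1, v4.2, v4.3} {v3.3} {v5.1} {v5.3}

{out.1, v1.1} {out.2} {out.3} {v1.2, v5.2} {v1.3} {v2.1} {v2.2} {v2.3} {v3.1} {v3.2, v4.1, v4.2, v4.3} {v3.3} {v5.1} {v5.3}


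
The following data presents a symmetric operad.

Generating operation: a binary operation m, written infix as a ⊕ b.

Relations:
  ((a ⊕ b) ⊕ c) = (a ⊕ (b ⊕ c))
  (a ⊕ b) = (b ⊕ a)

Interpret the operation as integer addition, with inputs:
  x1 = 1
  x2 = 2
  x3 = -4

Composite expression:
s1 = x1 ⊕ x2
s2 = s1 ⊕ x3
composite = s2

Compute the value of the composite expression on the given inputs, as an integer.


-1


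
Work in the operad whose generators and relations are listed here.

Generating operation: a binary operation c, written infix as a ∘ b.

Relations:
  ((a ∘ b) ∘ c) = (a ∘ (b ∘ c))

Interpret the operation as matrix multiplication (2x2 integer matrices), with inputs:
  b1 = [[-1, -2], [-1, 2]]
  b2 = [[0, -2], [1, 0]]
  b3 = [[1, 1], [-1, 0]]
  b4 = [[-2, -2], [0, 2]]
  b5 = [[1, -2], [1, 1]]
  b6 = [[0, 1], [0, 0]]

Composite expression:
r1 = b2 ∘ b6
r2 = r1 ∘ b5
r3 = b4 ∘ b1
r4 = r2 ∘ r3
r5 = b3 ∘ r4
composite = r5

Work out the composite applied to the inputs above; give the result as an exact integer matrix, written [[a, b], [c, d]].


[[2, 4], [0, 0]]

(b2 ∘ b6) = [[0, 0], [0, 1]]
((b2 ∘ b6) ∘ b5) = [[0, 0], [1, 1]]
(b4 ∘ b1) = [[4, 0], [-2, 4]]
(((b2 ∘ b6) ∘ b5) ∘ (b4 ∘ b1)) = [[0, 0], [2, 4]]
(b3 ∘ (((b2 ∘ b6) ∘ b5) ∘ (b4 ∘ b1))) = [[2, 4], [0, 0]]


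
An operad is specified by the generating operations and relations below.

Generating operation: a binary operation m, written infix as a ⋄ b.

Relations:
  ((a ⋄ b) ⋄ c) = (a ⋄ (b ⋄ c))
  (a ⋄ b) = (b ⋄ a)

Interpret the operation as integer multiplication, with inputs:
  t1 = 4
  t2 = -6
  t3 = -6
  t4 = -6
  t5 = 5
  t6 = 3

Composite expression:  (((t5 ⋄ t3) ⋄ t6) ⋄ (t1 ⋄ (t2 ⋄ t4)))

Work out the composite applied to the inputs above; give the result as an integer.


-12960

(t5 ⋄ t3) = -30
((t5 ⋄ t3) ⋄ t6) = -90
(t2 ⋄ t4) = 36
(t1 ⋄ (t2 ⋄ t4)) = 144
(((t5 ⋄ t3) ⋄ t6) ⋄ (t1 ⋄ (t2 ⋄ t4))) = -12960


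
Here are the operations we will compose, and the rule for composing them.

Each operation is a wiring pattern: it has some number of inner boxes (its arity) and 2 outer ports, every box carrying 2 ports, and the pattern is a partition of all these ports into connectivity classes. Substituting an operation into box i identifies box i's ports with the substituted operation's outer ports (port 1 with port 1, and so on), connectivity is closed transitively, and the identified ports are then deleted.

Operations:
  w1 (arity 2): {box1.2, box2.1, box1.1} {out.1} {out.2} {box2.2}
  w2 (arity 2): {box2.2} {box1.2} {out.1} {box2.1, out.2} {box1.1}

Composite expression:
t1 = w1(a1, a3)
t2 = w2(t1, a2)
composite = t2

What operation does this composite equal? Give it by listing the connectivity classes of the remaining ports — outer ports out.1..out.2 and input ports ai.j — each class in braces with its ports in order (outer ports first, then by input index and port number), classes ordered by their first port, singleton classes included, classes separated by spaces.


{out.1} {out.2, a2.1} {a1.1, a1.2, a3.1} {a2.2} {a3.2}


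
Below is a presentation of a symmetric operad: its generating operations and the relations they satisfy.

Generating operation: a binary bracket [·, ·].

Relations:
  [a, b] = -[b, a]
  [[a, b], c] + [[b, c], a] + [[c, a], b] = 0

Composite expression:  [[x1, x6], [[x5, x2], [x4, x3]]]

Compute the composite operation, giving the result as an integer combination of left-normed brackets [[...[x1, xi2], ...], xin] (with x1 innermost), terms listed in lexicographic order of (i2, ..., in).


[[[[[x1, x6], x2], x5], x3], x4] - [[[[[x1, x6], x2], x5], x4], x3] - [[[[[x1, x6], x3], x4], x2], x5] + [[[[[x1, x6], x3], x4], x5], x2] + [[[[[x1, x6], x4], x3], x2], x5] - [[[[[x1, x6], x4], x3], x5], x2] - [[[[[x1, x6], x5], x2], x3], x4] + [[[[[x1, x6], x5], x2], x4], x3]

Skip Jacobi rewriting: expand, keep x1-initial words, read off terms.
Composite bracket: [[x1, x6], [[x5, x2], [x4, x3]]]
Full expansion: 32 signed words from ab - ba (2^5 = 32).
Collect the words opening with x1:
  from x1x6x2x5x3x4, sign +1: term +[[[[[x1, x6], x2], x5], x3], x4]
  from x1x6x2x5x4x3, sign -1: term -[[[[[x1, x6], x2], x5], x4], x3]
  from x1x6x3x4x2x5, sign -1: term -[[[[[x1, x6], x3], x4], x2], x5]
  from x1x6x3x4x5x2, sign +1: term +[[[[[x1, x6], x3], x4], x5], x2]
  from x1x6x4x3x2x5, sign +1: term +[[[[[x1, x6], x4], x3], x2], x5]
  from x1x6x4x3x5x2, sign -1: term -[[[[[x1, x6], x4], x3], x5], x2]
  from x1x6x5x2x3x4, sign -1: term -[[[[[x1, x6], x5], x2], x3], x4]
  from x1x6x5x2x4x3, sign +1: term +[[[[[x1, x6], x5], x2], x4], x3]


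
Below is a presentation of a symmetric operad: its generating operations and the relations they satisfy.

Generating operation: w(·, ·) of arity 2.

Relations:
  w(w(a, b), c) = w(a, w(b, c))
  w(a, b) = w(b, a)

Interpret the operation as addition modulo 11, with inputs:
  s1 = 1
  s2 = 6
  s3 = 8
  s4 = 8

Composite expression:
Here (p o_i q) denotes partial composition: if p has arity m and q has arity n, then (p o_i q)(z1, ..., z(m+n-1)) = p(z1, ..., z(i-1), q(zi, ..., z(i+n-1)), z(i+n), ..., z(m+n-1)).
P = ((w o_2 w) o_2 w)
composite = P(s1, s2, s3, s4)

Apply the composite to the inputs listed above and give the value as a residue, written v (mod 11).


1 (mod 11)

w(s2, s3) = 3
w(w(s2, s3), s4) = 0
w(s1, w(w(s2, s3), s4)) = 1


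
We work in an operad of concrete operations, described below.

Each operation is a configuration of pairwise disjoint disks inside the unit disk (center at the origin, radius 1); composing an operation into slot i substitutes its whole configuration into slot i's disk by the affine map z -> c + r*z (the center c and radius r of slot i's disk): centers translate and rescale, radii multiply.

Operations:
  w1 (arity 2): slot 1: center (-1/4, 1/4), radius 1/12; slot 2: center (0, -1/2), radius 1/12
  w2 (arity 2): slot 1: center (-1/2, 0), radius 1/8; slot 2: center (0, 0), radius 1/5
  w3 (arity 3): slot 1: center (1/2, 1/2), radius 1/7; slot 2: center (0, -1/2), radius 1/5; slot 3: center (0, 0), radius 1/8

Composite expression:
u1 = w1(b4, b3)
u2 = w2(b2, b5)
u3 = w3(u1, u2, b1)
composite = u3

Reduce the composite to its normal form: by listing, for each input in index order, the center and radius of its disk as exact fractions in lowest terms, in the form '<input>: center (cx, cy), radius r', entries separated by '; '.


b1: center (0, 0), radius 1/8; b2: center (-1/10, -1/2), radius 1/40; b3: center (1/2, 3/7), radius 1/84; b4: center (13/28, 15/28), radius 1/84; b5: center (0, -1/2), radius 1/25


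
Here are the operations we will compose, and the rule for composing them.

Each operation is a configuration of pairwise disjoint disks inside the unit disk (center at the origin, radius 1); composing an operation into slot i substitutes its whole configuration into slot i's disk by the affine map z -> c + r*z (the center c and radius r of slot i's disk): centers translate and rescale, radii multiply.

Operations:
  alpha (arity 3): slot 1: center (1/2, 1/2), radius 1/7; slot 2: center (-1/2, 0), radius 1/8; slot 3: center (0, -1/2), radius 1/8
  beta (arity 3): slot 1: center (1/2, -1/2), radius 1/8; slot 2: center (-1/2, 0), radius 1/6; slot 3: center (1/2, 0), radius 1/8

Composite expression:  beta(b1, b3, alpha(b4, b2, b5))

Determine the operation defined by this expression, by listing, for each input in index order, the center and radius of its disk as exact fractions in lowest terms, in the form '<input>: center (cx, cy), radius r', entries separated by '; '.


b1: center (1/2, -1/2), radius 1/8; b2: center (7/16, 0), radius 1/64; b3: center (-1/2, 0), radius 1/6; b4: center (9/16, 1/16), radius 1/56; b5: center (1/2, -1/16), radius 1/64

Nesting under beta composes maps z -> c + r*z down each b-path.
for b1, the 1-step affine chain lands on center (1/2, -1/2), radius 1/8
for b3, the 1-step affine chain lands on center (-1/2, 0), radius 1/6
for b4, the 2-step affine chain lands on center (9/16, 1/16), radius 1/56
for b2, the 2-step affine chain lands on center (7/16, 0), radius 1/64
for b5, the 2-step affine chain lands on center (1/2, -1/16), radius 1/64


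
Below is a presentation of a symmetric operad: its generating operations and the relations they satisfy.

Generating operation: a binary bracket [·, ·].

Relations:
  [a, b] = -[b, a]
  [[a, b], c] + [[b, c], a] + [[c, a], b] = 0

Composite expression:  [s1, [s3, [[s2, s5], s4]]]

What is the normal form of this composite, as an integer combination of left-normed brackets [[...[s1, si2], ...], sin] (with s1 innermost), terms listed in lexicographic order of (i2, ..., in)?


A multilinear Lie element is pinned by s1-initial words (s1 innermost).
Composite bracket: [s1, [s3, [[s2, s5], s4]]]
The bracket unfolds into 16 signed words via [a, b] = ab - ba (2^4 = 16).
Collect the words opening with s1:
  s1s2s5s4s3 (sign -1) contributes -[[[[s1, s2], s5], s4], s3]
  s1s3s2s5s4 (sign +1) contributes +[[[[s1, s3], s2], s5], s4]
  s1s3s4s2s5 (sign -1) contributes -[[[[s1, s3], s4], s2], s5]
  s1s3s4s5s2 (sign +1) contributes +[[[[s1, s3], s4], s5], s2]
  s1s3s5s2s4 (sign -1) contributes -[[[[s1, s3], s5], s2], s4]
  s1s4s2s5s3 (sign +1) contributes +[[[[s1, s4], s2], s5], s3]
  s1s4s5s2s3 (sign -1) contributes -[[[[s1, s4], s5], s2], s3]
  s1s5s2s4s3 (sign +1) contributes +[[[[s1, s5], s2], s4], s3]

-[[[[s1, s2], s5], s4], s3] + [[[[s1, s3], s2], s5], s4] - [[[[s1, s3], s4], s2], s5] + [[[[s1, s3], s4], s5], s2] - [[[[s1, s3], s5], s2], s4] + [[[[s1, s4], s2], s5], s3] - [[[[s1, s4], s5], s2], s3] + [[[[s1, s5], s2], s4], s3]


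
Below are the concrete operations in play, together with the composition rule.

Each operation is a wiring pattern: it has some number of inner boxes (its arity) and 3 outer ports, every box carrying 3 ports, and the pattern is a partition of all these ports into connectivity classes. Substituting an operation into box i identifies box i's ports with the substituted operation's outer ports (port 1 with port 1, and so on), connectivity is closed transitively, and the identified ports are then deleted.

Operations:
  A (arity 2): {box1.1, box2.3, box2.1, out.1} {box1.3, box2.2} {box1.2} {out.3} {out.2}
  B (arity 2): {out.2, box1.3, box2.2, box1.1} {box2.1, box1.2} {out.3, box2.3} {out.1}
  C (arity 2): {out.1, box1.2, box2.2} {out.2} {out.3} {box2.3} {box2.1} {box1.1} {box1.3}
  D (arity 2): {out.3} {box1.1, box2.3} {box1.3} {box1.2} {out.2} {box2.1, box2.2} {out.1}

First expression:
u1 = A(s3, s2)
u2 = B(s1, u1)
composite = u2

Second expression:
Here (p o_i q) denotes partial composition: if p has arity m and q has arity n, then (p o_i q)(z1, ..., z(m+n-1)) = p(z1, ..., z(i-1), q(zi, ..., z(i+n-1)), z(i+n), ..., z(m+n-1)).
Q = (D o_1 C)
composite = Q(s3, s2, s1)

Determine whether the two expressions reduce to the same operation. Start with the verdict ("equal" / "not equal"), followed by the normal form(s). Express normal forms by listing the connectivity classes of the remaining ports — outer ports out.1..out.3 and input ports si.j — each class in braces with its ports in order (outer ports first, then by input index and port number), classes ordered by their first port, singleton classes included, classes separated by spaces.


not equal; the first gives {out.1} {out.2, s1.1, s1.3} {out.3} {s1.2, s2.1, s2.3, s3.1} {s2.2, s3.3} {s3.2} and the second {out.1} {out.2} {out.3} {s1.1, s1.2} {s1.3, s2.2, s3.2} {s2.1} {s2.3} {s3.1} {s3.3}


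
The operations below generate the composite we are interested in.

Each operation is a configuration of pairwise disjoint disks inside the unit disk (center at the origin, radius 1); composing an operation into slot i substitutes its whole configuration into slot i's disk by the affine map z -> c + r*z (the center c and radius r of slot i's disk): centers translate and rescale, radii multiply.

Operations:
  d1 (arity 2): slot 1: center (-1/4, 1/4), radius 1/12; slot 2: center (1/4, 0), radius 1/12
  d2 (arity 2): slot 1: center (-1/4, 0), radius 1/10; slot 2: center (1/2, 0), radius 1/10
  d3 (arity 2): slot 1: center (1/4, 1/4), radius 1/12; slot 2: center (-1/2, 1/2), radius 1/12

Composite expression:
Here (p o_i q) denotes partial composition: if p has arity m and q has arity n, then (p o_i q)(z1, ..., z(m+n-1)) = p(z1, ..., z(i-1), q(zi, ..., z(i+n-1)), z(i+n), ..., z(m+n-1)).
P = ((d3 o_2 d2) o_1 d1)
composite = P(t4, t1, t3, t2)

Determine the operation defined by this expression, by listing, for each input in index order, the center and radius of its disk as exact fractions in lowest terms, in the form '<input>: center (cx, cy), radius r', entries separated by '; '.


Affine substitution under d3: radii multiply and t-centers shift.
t4 passes through 2 substitutions, ending at center (11/48, 13/48), radius 1/144
t1 passes through 2 substitutions, ending at center (13/48, 1/4), radius 1/144
t3 passes through 2 substitutions, ending at center (-25/48, 1/2), radius 1/120
t2 passes through 2 substitutions, ending at center (-11/24, 1/2), radius 1/120

t1: center (13/48, 1/4), radius 1/144; t2: center (-11/24, 1/2), radius 1/120; t3: center (-25/48, 1/2), radius 1/120; t4: center (11/48, 13/48), radius 1/144


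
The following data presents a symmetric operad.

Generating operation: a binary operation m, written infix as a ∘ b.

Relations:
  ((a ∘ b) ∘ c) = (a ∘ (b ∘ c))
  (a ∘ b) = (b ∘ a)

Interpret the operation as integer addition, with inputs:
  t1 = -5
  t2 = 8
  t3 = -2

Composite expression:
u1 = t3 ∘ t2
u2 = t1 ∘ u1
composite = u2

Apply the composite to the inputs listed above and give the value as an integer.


1

(t3 ∘ t2) = 6
(t1 ∘ (t3 ∘ t2)) = 1


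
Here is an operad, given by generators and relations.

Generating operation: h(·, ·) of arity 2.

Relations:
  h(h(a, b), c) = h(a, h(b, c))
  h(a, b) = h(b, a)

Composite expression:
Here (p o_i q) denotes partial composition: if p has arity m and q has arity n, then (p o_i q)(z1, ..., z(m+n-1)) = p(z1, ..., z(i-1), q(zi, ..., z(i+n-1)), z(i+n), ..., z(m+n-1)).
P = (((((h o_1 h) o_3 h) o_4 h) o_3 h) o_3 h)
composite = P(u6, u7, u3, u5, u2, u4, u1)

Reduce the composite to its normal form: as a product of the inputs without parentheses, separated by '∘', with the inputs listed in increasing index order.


u1 ∘ u2 ∘ u3 ∘ u4 ∘ u5 ∘ u6 ∘ u7

With h associative and commutative, the u-input set is all that matters.
h(u6, u7) reduces to u6 ∘ u7
h(u3, u5) reduces to u3 ∘ u5
h(h(u3, u5), u2) reduces to u3 ∘ u5 ∘ u2
h(u4, u1) reduces to u4 ∘ u1
h(h(h(u3, u5), u2), h(u4, u1)) reduces to u3 ∘ u5 ∘ u2 ∘ u4 ∘ u1
h(h(u6, u7), h(h(h(u3, u5), u2), h(u4, u1))) reduces to u6 ∘ u7 ∘ u3 ∘ u5 ∘ u2 ∘ u4 ∘ u1
sorting the factors by input index: u1 ∘ u2 ∘ u3 ∘ u4 ∘ u5 ∘ u6 ∘ u7


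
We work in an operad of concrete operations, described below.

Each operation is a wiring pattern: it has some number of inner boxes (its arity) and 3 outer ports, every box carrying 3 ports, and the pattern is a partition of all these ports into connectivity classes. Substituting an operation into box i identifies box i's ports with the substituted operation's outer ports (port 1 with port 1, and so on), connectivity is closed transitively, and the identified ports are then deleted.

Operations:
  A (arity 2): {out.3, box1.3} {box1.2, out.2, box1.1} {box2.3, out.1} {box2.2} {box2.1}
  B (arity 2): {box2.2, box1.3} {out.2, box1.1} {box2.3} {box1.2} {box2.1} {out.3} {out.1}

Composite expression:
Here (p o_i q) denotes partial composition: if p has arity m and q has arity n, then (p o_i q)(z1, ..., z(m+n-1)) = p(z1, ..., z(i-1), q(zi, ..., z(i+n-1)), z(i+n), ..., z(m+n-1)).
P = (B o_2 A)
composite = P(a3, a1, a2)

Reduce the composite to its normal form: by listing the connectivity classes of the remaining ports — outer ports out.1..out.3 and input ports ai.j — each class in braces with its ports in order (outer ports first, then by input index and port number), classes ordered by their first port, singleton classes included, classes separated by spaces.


{out.1} {out.2, a3.1} {out.3} {a1.1, a1.2, a3.3} {a1.3} {a2.1} {a2.2} {a2.3} {a3.2}

Reachability decides: close wires over B-identified ports.
composing A on (a1, a2), with out.j its own outer ports: {out.1, a2.3} {out.2, a1.1, a1.2} {out.3, a1.3} {a2.1} {a2.2}
composing B on (a3, a1, a2), with out.j its own outer ports: {out.1} {out.2, a3.1} {out.3} {a1.1, a1.2, a3.3} {a1.3} {a2.1} {a2.2} {a2.3} {a3.2}


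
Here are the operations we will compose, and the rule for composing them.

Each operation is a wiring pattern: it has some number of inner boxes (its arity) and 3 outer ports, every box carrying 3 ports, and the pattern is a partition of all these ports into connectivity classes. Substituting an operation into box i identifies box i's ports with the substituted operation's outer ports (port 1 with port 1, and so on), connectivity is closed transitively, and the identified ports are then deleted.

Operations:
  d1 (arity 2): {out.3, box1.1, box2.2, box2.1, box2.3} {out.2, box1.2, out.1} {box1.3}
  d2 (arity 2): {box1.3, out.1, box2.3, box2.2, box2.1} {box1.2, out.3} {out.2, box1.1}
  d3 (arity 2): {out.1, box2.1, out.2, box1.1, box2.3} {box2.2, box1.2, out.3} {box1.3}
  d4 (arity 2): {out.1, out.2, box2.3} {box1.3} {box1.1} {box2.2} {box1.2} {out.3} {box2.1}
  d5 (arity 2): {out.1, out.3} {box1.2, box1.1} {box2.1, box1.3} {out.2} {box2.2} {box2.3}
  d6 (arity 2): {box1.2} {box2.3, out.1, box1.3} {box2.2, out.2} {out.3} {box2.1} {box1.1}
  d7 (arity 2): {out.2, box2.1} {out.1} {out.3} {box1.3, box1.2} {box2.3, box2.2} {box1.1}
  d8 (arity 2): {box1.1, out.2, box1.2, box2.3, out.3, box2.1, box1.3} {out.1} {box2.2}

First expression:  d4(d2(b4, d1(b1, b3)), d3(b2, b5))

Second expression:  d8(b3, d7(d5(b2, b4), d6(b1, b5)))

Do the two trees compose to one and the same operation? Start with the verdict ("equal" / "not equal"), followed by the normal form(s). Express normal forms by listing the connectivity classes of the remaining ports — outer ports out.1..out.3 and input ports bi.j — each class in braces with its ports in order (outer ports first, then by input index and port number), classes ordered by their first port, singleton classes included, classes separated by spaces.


not equal: they reduce to {out.1, out.2, b2.2, b5.2} {out.3} {b1.1, b1.2, b3.1, b3.2, b3.3, b4.3} {b1.3} {b2.1, b5.1, b5.3} {b2.3} {b4.1} {b4.2} and {out.1} {out.2, out.3, b3.1, b3.2, b3.3} {b1.1} {b1.2} {b1.3, b5.3} {b2.1, b2.2} {b2.3, b4.1} {b4.2} {b4.3} {b5.1} {b5.2}

Reducing the first expression gives {out.1, out.2, b2.2, b5.2} {out.3} {b1.1, b1.2, b3.1, b3.2, b3.3, b4.3} {b1.3} {b2.1, b5.1, b5.3} {b2.3} {b4.1} {b4.2}
Reducing the second expression gives {out.1} {out.2, out.3, b3.1, b3.2, b3.3} {b1.1} {b1.2} {b1.3, b5.3} {b2.1, b2.2} {b2.3, b4.1} {b4.2} {b4.3} {b5.1} {b5.2}
The normal forms differ: not equal.


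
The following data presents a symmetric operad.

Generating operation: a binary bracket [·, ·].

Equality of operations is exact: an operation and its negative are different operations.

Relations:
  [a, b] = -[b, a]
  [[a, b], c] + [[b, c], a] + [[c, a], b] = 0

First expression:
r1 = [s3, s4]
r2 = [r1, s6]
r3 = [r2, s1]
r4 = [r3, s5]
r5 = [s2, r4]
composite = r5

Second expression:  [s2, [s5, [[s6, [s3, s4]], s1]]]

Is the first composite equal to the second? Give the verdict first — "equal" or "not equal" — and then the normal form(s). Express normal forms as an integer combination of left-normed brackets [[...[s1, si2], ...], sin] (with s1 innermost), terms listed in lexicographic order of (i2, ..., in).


equal: each reduces to [[[[[s1, s3], s4], s6], s5], s2] - [[[[[s1, s4], s3], s6], s5], s2] - [[[[[s1, s6], s3], s4], s5], s2] + [[[[[s1, s6], s4], s3], s5], s2]

Reducing the first expression gives [[[[[s1, s3], s4], s6], s5], s2] - [[[[[s1, s4], s3], s6], s5], s2] - [[[[[s1, s6], s3], s4], s5], s2] + [[[[[s1, s6], s4], s3], s5], s2]
Reducing the second expression gives [[[[[s1, s3], s4], s6], s5], s2] - [[[[[s1, s4], s3], s6], s5], s2] - [[[[[s1, s6], s3], s4], s5], s2] + [[[[[s1, s6], s4], s3], s5], s2]
One common form — equal.


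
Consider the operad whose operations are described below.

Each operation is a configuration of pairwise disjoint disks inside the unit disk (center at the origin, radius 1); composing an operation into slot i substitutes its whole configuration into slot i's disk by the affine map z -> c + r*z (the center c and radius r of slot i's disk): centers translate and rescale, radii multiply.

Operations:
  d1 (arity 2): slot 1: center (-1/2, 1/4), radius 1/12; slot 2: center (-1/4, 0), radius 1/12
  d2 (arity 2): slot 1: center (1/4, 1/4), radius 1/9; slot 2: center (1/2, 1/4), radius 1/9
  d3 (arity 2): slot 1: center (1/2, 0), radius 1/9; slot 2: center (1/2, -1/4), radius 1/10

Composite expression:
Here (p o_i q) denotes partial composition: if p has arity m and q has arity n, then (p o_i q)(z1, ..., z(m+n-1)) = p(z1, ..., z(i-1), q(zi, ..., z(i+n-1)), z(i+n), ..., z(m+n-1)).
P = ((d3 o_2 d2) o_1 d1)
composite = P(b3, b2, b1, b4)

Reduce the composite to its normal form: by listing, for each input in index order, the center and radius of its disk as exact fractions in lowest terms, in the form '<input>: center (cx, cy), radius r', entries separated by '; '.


Below d3, radii multiply path by path; the b-disk centers shift.
tracing b3 down its 2-map path: center (4/9, 1/36), radius 1/108
tracing b2 down its 2-map path: center (17/36, 0), radius 1/108
tracing b1 down its 2-map path: center (21/40, -9/40), radius 1/90
tracing b4 down its 2-map path: center (11/20, -9/40), radius 1/90

b1: center (21/40, -9/40), radius 1/90; b2: center (17/36, 0), radius 1/108; b3: center (4/9, 1/36), radius 1/108; b4: center (11/20, -9/40), radius 1/90


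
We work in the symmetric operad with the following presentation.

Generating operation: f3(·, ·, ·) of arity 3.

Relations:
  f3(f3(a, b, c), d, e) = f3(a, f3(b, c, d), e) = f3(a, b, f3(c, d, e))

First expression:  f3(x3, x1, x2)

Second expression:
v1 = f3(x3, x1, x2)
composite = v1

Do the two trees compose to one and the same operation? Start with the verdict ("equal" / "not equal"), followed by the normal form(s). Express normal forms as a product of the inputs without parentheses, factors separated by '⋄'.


The first expression reduces to x3 ⋄ x1 ⋄ x2
The second expression reduces to x3 ⋄ x1 ⋄ x2
The forms coincide; equal.

equal; both compose to x3 ⋄ x1 ⋄ x2


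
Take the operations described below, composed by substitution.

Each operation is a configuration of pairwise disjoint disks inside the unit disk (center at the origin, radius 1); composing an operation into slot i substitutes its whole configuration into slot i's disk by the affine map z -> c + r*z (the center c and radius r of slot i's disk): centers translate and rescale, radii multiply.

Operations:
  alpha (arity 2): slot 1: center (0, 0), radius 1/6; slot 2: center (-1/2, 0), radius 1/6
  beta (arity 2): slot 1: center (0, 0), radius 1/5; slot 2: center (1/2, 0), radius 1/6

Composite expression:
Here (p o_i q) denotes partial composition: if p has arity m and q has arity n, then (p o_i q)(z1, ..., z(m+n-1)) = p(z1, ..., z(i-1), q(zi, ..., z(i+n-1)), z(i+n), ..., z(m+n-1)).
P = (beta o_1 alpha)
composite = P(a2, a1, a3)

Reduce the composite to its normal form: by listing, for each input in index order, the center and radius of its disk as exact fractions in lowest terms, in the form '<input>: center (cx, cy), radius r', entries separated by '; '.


Below beta, radii multiply path by path; the a-disk centers shift.
for a2, the 2-step affine chain lands on center (0, 0), radius 1/30
for a1, the 2-step affine chain lands on center (-1/10, 0), radius 1/30
for a3, the 1-step affine chain lands on center (1/2, 0), radius 1/6

a1: center (-1/10, 0), radius 1/30; a2: center (0, 0), radius 1/30; a3: center (1/2, 0), radius 1/6


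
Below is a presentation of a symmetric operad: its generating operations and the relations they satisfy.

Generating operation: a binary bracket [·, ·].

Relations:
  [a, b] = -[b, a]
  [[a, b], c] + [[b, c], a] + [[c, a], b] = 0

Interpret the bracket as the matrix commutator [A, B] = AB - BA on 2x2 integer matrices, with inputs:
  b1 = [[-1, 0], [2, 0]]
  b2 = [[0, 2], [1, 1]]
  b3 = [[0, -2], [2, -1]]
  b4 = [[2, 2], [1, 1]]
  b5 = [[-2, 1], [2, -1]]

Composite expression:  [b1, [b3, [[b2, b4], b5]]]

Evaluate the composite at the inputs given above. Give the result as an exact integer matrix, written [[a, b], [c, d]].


[b2, b4] = [[0, -4], [2, 0]]
[[b2, b4], b5] = [[-10, -4], [-2, 10]]
[b3, [[b2, b4], b5]] = [[12, -44], [-38, -12]]
[b1, [b3, [[b2, b4], b5]]] = [[88, 44], [10, -88]]

[[88, 44], [10, -88]]


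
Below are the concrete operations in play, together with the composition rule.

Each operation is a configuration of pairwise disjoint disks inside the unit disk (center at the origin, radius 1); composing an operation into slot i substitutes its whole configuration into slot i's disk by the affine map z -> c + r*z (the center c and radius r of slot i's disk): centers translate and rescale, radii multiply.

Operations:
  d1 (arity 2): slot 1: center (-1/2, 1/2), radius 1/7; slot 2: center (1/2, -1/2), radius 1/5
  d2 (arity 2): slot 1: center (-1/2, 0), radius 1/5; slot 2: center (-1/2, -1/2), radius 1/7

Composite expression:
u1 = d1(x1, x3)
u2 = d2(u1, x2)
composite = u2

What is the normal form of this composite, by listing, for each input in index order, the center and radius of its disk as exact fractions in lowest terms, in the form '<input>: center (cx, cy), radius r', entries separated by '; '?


x1: center (-3/5, 1/10), radius 1/35; x2: center (-1/2, -1/2), radius 1/7; x3: center (-2/5, -1/10), radius 1/25

Below d2, radii multiply path by path; the x-disk centers shift.
x1 passes through 2 substitutions, ending at center (-3/5, 1/10), radius 1/35
x3 passes through 2 substitutions, ending at center (-2/5, -1/10), radius 1/25
x2 passes through 1 substitution, ending at center (-1/2, -1/2), radius 1/7


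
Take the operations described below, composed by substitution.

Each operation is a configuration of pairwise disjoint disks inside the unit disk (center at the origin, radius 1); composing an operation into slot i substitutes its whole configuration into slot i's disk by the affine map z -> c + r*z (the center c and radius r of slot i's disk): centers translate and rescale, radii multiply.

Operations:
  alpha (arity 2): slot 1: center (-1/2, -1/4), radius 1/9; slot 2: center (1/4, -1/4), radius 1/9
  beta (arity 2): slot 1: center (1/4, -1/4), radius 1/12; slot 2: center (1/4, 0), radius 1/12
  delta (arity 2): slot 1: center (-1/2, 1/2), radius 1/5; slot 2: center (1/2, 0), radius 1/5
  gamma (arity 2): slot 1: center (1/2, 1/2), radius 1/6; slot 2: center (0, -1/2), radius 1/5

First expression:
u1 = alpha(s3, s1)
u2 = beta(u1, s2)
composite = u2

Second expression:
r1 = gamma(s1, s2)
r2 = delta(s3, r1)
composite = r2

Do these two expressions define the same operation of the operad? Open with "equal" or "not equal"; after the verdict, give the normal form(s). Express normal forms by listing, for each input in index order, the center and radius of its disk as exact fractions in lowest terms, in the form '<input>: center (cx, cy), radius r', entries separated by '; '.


The first expression, normalized: s1: center (13/48, -13/48), radius 1/108; s2: center (1/4, 0), radius 1/12; s3: center (5/24, -13/48), radius 1/108
The second expression, normalized: s1: center (3/5, 1/10), radius 1/30; s2: center (1/2, -1/10), radius 1/25; s3: center (-1/2, 1/2), radius 1/5
No match — not equal.

not equal: they reduce to s1: center (13/48, -13/48), radius 1/108; s2: center (1/4, 0), radius 1/12; s3: center (5/24, -13/48), radius 1/108 and s1: center (3/5, 1/10), radius 1/30; s2: center (1/2, -1/10), radius 1/25; s3: center (-1/2, 1/2), radius 1/5


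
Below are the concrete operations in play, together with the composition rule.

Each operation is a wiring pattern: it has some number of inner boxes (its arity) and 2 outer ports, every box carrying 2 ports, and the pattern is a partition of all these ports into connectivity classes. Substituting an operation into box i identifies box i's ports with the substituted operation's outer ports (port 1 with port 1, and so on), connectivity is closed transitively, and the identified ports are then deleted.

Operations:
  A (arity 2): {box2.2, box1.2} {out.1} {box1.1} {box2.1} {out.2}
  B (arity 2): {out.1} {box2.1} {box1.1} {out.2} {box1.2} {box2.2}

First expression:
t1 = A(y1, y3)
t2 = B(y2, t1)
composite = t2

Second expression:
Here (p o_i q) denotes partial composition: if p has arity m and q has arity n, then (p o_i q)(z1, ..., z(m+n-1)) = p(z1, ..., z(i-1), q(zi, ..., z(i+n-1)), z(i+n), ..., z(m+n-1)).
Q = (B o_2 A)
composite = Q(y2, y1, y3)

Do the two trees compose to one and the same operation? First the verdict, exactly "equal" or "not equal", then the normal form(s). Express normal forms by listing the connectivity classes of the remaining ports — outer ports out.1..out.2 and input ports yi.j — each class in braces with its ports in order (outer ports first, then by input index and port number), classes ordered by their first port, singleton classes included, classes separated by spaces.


equal; the common form is {out.1} {out.2} {y1.1} {y1.2, y3.2} {y2.1} {y2.2} {y3.1}

In normal form, the first expression is {out.1} {out.2} {y1.1} {y1.2, y3.2} {y2.1} {y2.2} {y3.1}
In normal form, the second expression is {out.1} {out.2} {y1.1} {y1.2, y3.2} {y2.1} {y2.2} {y3.1}
One common form — equal.


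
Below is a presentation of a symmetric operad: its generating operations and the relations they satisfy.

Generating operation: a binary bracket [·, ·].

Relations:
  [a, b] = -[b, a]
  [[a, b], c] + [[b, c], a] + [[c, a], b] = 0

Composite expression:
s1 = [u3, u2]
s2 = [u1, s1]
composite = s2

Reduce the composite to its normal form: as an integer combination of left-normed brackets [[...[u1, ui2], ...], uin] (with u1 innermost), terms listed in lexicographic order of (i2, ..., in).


-[[u1, u2], u3] + [[u1, u3], u2]

Antisymmetry and Jacobi reduce to u1-anchored left-normed brackets.
Composite bracket: [u1, [u3, u2]]
Expanding via [a, b] = ab - ba: 4 signed words (2^2 = 4).
Coefficients come from the u1-initial words:
  u1u2u3 (sign -1) contributes -[[u1, u2], u3]
  u1u3u2 (sign +1) contributes +[[u1, u3], u2]


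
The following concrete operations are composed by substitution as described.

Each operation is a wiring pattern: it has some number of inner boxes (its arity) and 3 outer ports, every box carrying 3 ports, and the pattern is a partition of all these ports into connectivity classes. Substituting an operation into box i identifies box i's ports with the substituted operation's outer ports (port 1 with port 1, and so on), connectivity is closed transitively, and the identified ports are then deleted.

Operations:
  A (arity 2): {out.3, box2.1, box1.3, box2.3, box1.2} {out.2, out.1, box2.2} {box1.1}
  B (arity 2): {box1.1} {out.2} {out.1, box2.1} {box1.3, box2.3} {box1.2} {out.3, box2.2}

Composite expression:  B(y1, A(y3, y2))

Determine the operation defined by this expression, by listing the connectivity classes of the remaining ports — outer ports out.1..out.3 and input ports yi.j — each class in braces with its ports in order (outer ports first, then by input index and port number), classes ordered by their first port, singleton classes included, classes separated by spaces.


{out.1, out.3, y2.2} {out.2} {y1.1} {y1.2} {y1.3, y2.1, y2.3, y3.2, y3.3} {y3.1}

Connectivity passes through glued B-boundaries; trace each wire chain.
composing A on (y3, y2), with out.j its own outer ports: {out.1, out.2, y2.2} {out.3, y2.1, y2.3, y3.2, y3.3} {y3.1}
composing B on (y1, y3, y2), with out.j its own outer ports: {out.1, out.3, y2.2} {out.2} {y1.1} {y1.2} {y1.3, y2.1, y2.3, y3.2, y3.3} {y3.1}


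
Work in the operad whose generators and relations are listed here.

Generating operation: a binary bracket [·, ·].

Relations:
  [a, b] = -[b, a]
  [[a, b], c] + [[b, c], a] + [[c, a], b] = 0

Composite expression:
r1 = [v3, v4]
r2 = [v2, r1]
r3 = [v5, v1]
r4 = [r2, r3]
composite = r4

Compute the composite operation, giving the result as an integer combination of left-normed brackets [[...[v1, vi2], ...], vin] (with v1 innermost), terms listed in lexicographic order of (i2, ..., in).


A multilinear Lie element is pinned by v1-initial words (v1 innermost).
Composite bracket: [[v2, [v3, v4]], [v5, v1]]
Each bracket splits as ab - ba, giving 16 signed words (2^4 = 16).
The v1-initial words carry the normal form:
  from v1v5v2v3v4, sign +1: term +[[[[v1, v5], v2], v3], v4]
  from v1v5v2v4v3, sign -1: term -[[[[v1, v5], v2], v4], v3]
  from v1v5v3v4v2, sign -1: term -[[[[v1, v5], v3], v4], v2]
  from v1v5v4v3v2, sign +1: term +[[[[v1, v5], v4], v3], v2]

[[[[v1, v5], v2], v3], v4] - [[[[v1, v5], v2], v4], v3] - [[[[v1, v5], v3], v4], v2] + [[[[v1, v5], v4], v3], v2]


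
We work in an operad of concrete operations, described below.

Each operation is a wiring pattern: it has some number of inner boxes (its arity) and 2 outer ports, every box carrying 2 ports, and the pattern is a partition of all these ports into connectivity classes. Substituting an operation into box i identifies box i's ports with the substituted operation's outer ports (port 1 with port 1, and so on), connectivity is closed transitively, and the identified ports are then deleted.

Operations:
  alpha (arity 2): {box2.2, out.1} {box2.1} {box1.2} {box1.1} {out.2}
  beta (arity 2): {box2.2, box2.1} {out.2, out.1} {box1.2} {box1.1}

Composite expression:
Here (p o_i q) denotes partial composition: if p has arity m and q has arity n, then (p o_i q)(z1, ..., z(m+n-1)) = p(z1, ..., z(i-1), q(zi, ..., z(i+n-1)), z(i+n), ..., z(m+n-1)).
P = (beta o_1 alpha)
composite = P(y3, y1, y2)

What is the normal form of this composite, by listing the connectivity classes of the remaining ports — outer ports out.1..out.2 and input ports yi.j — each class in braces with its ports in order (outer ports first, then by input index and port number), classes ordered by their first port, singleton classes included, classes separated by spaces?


Reachability decides: close wires over beta-identified ports.
the subtree at alpha composes to {out.1, y1.2} {out.2} {y1.1} {y3.1} {y3.2} on (y3, y1); out.j = own outer ports
the subtree at beta composes to {out.1, out.2} {y1.1} {y1.2} {y2.1, y2.2} {y3.1} {y3.2} on (y3, y1, y2); out.j = own outer ports

{out.1, out.2} {y1.1} {y1.2} {y2.1, y2.2} {y3.1} {y3.2}


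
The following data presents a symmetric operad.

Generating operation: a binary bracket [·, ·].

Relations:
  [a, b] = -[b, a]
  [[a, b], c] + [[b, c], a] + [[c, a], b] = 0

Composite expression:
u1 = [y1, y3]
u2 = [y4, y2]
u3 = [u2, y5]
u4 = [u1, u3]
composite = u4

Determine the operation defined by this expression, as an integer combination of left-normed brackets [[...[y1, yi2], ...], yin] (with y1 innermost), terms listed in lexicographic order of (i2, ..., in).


Expand each bracket as ab - ba; the y1-initial words give the coefficients.
Composite bracket: [[y1, y3], [[y4, y2], y5]]
Full expansion: 16 signed words from ab - ba (2^4 = 16).
Only words starting with y1 matter:
  the word y1y3y2y4y5 carries sign -1 and contributes -[[[[y1, y3], y2], y4], y5]
  the word y1y3y4y2y5 carries sign +1 and contributes +[[[[y1, y3], y4], y2], y5]
  the word y1y3y5y2y4 carries sign +1 and contributes +[[[[y1, y3], y5], y2], y4]
  the word y1y3y5y4y2 carries sign -1 and contributes -[[[[y1, y3], y5], y4], y2]

-[[[[y1, y3], y2], y4], y5] + [[[[y1, y3], y4], y2], y5] + [[[[y1, y3], y5], y2], y4] - [[[[y1, y3], y5], y4], y2]


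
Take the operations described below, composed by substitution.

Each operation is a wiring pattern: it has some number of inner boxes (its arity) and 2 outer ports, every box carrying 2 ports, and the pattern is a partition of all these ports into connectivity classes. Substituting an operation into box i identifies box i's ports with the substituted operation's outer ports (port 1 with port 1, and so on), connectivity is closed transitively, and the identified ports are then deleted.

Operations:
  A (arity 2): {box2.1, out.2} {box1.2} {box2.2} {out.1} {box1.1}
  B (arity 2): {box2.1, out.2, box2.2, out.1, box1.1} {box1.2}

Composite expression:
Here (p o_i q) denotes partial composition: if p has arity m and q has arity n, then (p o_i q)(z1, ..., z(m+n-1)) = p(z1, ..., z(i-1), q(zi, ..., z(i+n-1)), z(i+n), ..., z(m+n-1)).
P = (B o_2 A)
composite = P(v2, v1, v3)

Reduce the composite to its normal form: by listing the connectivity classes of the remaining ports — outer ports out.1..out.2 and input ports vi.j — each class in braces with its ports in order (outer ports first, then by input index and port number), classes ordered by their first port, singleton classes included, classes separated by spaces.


{out.1, out.2, v2.1, v3.1} {v1.1} {v1.2} {v2.2} {v3.2}
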